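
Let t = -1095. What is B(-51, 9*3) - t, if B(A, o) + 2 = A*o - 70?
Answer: -354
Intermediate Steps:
B(A, o) = -72 + A*o (B(A, o) = -2 + (A*o - 70) = -2 + (-70 + A*o) = -72 + A*o)
B(-51, 9*3) - t = (-72 - 459*3) - 1*(-1095) = (-72 - 51*27) + 1095 = (-72 - 1377) + 1095 = -1449 + 1095 = -354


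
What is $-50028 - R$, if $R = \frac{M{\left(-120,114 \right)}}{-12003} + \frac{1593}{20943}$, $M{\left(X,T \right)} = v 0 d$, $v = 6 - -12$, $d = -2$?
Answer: $- \frac{116415333}{2327} \approx -50028.0$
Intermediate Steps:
$v = 18$ ($v = 6 + 12 = 18$)
$M{\left(X,T \right)} = 0$ ($M{\left(X,T \right)} = 18 \cdot 0 \left(-2\right) = 0 \left(-2\right) = 0$)
$R = \frac{177}{2327}$ ($R = \frac{0}{-12003} + \frac{1593}{20943} = 0 \left(- \frac{1}{12003}\right) + 1593 \cdot \frac{1}{20943} = 0 + \frac{177}{2327} = \frac{177}{2327} \approx 0.076064$)
$-50028 - R = -50028 - \frac{177}{2327} = - \frac{116415333}{2327}$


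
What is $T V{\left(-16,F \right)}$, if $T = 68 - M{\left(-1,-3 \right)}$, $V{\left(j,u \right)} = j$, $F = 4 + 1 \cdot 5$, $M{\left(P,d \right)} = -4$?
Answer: $-1152$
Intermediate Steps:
$F = 9$ ($F = 4 + 5 = 9$)
$T = 72$ ($T = 68 - -4 = 68 + 4 = 72$)
$T V{\left(-16,F \right)} = 72 \left(-16\right) = -1152$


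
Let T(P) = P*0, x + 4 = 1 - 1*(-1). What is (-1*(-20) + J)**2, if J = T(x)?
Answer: 400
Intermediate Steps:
x = -2 (x = -4 + (1 - 1*(-1)) = -4 + (1 + 1) = -4 + 2 = -2)
T(P) = 0
J = 0
(-1*(-20) + J)**2 = (-1*(-20) + 0)**2 = (20 + 0)**2 = 20**2 = 400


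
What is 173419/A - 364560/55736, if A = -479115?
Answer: -23041480723/3337994205 ≈ -6.9028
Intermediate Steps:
173419/A - 364560/55736 = 173419/(-479115) - 364560/55736 = 173419*(-1/479115) - 364560*1/55736 = -173419/479115 - 45570/6967 = -23041480723/3337994205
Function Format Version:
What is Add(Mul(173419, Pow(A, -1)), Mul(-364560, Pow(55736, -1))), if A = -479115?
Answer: Rational(-23041480723, 3337994205) ≈ -6.9028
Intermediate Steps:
Add(Mul(173419, Pow(A, -1)), Mul(-364560, Pow(55736, -1))) = Add(Mul(173419, Pow(-479115, -1)), Mul(-364560, Pow(55736, -1))) = Add(Mul(173419, Rational(-1, 479115)), Mul(-364560, Rational(1, 55736))) = Add(Rational(-173419, 479115), Rational(-45570, 6967)) = Rational(-23041480723, 3337994205)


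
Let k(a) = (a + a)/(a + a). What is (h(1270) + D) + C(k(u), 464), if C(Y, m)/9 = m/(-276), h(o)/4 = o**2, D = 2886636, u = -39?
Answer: 214779080/23 ≈ 9.3382e+6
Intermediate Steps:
k(a) = 1 (k(a) = (2*a)/((2*a)) = (2*a)*(1/(2*a)) = 1)
h(o) = 4*o**2
C(Y, m) = -3*m/92 (C(Y, m) = 9*(m/(-276)) = 9*(m*(-1/276)) = 9*(-m/276) = -3*m/92)
(h(1270) + D) + C(k(u), 464) = (4*1270**2 + 2886636) - 3/92*464 = (4*1612900 + 2886636) - 348/23 = (6451600 + 2886636) - 348/23 = 9338236 - 348/23 = 214779080/23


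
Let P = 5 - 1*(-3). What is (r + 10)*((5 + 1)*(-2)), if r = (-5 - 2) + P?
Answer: -132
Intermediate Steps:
P = 8 (P = 5 + 3 = 8)
r = 1 (r = (-5 - 2) + 8 = -7 + 8 = 1)
(r + 10)*((5 + 1)*(-2)) = (1 + 10)*((5 + 1)*(-2)) = 11*(6*(-2)) = 11*(-12) = -132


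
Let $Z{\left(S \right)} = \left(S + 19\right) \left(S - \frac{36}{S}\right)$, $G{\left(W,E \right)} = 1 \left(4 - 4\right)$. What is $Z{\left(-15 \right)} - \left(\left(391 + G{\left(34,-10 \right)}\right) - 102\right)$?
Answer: $- \frac{1697}{5} \approx -339.4$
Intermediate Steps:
$G{\left(W,E \right)} = 0$ ($G{\left(W,E \right)} = 1 \cdot 0 = 0$)
$Z{\left(S \right)} = \left(19 + S\right) \left(S - \frac{36}{S}\right)$
$Z{\left(-15 \right)} - \left(\left(391 + G{\left(34,-10 \right)}\right) - 102\right) = \left(-36 + \left(-15\right)^{2} - \frac{684}{-15} + 19 \left(-15\right)\right) - \left(\left(391 + 0\right) - 102\right) = \left(-36 + 225 - - \frac{228}{5} - 285\right) - \left(391 - 102\right) = \left(-36 + 225 + \frac{228}{5} - 285\right) - 289 = - \frac{252}{5} - 289 = - \frac{1697}{5}$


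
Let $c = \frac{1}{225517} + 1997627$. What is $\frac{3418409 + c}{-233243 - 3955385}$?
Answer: $- \frac{1221408190613}{944606820676} \approx -1.293$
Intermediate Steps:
$c = \frac{450498848160}{225517}$ ($c = \frac{1}{225517} + 1997627 = \frac{450498848160}{225517} \approx 1.9976 \cdot 10^{6}$)
$\frac{3418409 + c}{-233243 - 3955385} = \frac{3418409 + \frac{450498848160}{225517}}{-233243 - 3955385} = \frac{1221408190613}{225517 \left(-4188628\right)} = \frac{1221408190613}{225517} \left(- \frac{1}{4188628}\right) = - \frac{1221408190613}{944606820676}$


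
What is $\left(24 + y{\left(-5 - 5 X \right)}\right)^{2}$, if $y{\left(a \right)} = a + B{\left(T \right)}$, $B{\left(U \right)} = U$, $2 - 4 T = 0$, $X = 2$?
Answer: $\frac{361}{4} \approx 90.25$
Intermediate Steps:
$T = \frac{1}{2}$ ($T = \frac{1}{2} - 0 = \frac{1}{2} + 0 = \frac{1}{2} \approx 0.5$)
$y{\left(a \right)} = \frac{1}{2} + a$ ($y{\left(a \right)} = a + \frac{1}{2} = \frac{1}{2} + a$)
$\left(24 + y{\left(-5 - 5 X \right)}\right)^{2} = \left(24 + \left(\frac{1}{2} - 15\right)\right)^{2} = \left(24 - \frac{29}{2}\right)^{2} = \left(\frac{19}{2}\right)^{2} = \frac{361}{4}$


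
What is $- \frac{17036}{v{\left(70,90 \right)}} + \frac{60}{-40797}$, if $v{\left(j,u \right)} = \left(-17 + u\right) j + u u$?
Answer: $- \frac{115968382}{89821395} \approx -1.2911$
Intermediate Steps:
$v{\left(j,u \right)} = u^{2} + j \left(-17 + u\right)$ ($v{\left(j,u \right)} = j \left(-17 + u\right) + u^{2} = u^{2} + j \left(-17 + u\right)$)
$- \frac{17036}{v{\left(70,90 \right)}} + \frac{60}{-40797} = - \frac{17036}{90^{2} - 1190 + 70 \cdot 90} + \frac{60}{-40797} = - \frac{17036}{8100 - 1190 + 6300} + 60 \left(- \frac{1}{40797}\right) = - \frac{17036}{13210} - \frac{20}{13599} = \left(-17036\right) \frac{1}{13210} - \frac{20}{13599} = - \frac{8518}{6605} - \frac{20}{13599} = - \frac{115968382}{89821395}$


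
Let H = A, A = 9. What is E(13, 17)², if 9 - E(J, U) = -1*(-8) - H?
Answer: 100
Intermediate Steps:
H = 9
E(J, U) = 10 (E(J, U) = 9 - (-1*(-8) - 1*9) = 9 - (8 - 9) = 9 - 1*(-1) = 9 + 1 = 10)
E(13, 17)² = 10² = 100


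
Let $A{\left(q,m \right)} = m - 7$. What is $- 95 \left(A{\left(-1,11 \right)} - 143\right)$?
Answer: $13205$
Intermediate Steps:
$A{\left(q,m \right)} = -7 + m$
$- 95 \left(A{\left(-1,11 \right)} - 143\right) = - 95 \left(\left(-7 + 11\right) - 143\right) = - 95 \left(4 - 143\right) = \left(-95\right) \left(-139\right) = 13205$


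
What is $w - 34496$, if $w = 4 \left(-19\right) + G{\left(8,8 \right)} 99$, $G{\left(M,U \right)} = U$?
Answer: $-33780$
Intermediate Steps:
$w = 716$ ($w = 4 \left(-19\right) + 8 \cdot 99 = -76 + 792 = 716$)
$w - 34496 = 716 - 34496 = -33780$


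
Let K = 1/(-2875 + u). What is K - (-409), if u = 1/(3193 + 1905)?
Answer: 5994605243/14656749 ≈ 409.00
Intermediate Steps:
u = 1/5098 ≈ 0.00019616
K = -5098/14656749 (K = 1/(-2875 + 1/5098) = 1/(-14656749/5098) = -5098/14656749 ≈ -0.00034783)
K - (-409) = -5098/14656749 - (-409) = -5098/14656749 - 1*(-409) = -5098/14656749 + 409 = 5994605243/14656749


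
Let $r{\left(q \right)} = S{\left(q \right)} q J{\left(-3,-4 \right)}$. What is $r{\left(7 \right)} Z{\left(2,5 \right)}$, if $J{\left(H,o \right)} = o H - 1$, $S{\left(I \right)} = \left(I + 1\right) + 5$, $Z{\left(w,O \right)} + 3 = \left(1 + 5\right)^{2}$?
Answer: $33033$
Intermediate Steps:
$Z{\left(w,O \right)} = 33$ ($Z{\left(w,O \right)} = -3 + \left(1 + 5\right)^{2} = -3 + 6^{2} = -3 + 36 = 33$)
$S{\left(I \right)} = 6 + I$ ($S{\left(I \right)} = \left(1 + I\right) + 5 = 6 + I$)
$J{\left(H,o \right)} = -1 + H o$ ($J{\left(H,o \right)} = H o - 1 = -1 + H o$)
$r{\left(q \right)} = 11 q \left(6 + q\right)$ ($r{\left(q \right)} = \left(6 + q\right) q \left(-1 - -12\right) = q \left(6 + q\right) \left(-1 + 12\right) = q \left(6 + q\right) 11 = 11 q \left(6 + q\right)$)
$r{\left(7 \right)} Z{\left(2,5 \right)} = 11 \cdot 7 \left(6 + 7\right) 33 = 11 \cdot 7 \cdot 13 \cdot 33 = 1001 \cdot 33 = 33033$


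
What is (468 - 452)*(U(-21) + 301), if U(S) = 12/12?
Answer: 4832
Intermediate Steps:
U(S) = 1 (U(S) = 12*(1/12) = 1)
(468 - 452)*(U(-21) + 301) = (468 - 452)*(1 + 301) = 16*302 = 4832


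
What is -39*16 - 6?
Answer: -630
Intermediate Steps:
-39*16 - 6 = -624 - 6 = -630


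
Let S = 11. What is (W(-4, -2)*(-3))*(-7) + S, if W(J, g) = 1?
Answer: 32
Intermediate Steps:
(W(-4, -2)*(-3))*(-7) + S = (1*(-3))*(-7) + 11 = -3*(-7) + 11 = 21 + 11 = 32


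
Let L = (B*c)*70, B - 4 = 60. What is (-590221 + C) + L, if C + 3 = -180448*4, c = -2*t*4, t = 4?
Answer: -1455376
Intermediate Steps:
B = 64 (B = 4 + 60 = 64)
c = -32 (c = -2*4*4 = -8*4 = -32)
L = -143360 (L = (64*(-32))*70 = -2048*70 = -143360)
C = -721795 (C = -3 - 180448*4 = -3 - 721792 = -721795)
(-590221 + C) + L = (-590221 - 721795) - 143360 = -1312016 - 143360 = -1455376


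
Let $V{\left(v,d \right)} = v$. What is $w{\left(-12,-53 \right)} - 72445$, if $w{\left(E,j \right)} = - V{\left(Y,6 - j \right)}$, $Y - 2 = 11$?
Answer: $-72458$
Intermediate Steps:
$Y = 13$ ($Y = 2 + 11 = 13$)
$w{\left(E,j \right)} = -13$ ($w{\left(E,j \right)} = \left(-1\right) 13 = -13$)
$w{\left(-12,-53 \right)} - 72445 = -13 - 72445 = -72458$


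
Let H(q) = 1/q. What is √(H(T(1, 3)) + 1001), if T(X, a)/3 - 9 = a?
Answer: √36037/6 ≈ 31.639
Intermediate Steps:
T(X, a) = 27 + 3*a
√(H(T(1, 3)) + 1001) = √(1/(27 + 3*3) + 1001) = √(1/(27 + 9) + 1001) = √(1/36 + 1001) = √(36037/36) = √36037/6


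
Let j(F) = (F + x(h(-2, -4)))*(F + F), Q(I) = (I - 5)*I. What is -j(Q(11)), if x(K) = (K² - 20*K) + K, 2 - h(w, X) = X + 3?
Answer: -2376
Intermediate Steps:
h(w, X) = -1 - X (h(w, X) = 2 - (X + 3) = 2 - (3 + X) = 2 + (-3 - X) = -1 - X)
x(K) = K² - 19*K
Q(I) = I*(-5 + I) (Q(I) = (-5 + I)*I = I*(-5 + I))
j(F) = 2*F*(-48 + F) (j(F) = (F + (-1 - 1*(-4))*(-19 + (-1 - 1*(-4))))*(F + F) = (F + (-1 + 4)*(-19 + (-1 + 4)))*(2*F) = (F + 3*(-19 + 3))*(2*F) = (F + 3*(-16))*(2*F) = (F - 48)*(2*F) = (-48 + F)*(2*F) = 2*F*(-48 + F))
-j(Q(11)) = -2*11*(-5 + 11)*(-48 + 11*(-5 + 11)) = -2*11*6*(-48 + 11*6) = -2*66*(-48 + 66) = -2*66*18 = -1*2376 = -2376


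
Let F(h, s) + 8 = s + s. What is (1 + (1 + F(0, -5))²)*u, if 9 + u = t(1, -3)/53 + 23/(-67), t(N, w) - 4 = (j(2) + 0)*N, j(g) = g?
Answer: -9505040/3551 ≈ -2676.7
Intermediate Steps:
F(h, s) = -8 + 2*s (F(h, s) = -8 + (s + s) = -8 + 2*s)
t(N, w) = 4 + 2*N (t(N, w) = 4 + (2 + 0)*N = 4 + 2*N)
u = -32776/3551 (u = -9 + ((4 + 2*1)/53 + 23/(-67)) = -9 + ((4 + 2)*(1/53) + 23*(-1/67)) = -9 + (6*(1/53) - 23/67) = -9 + (6/53 - 23/67) = -9 - 817/3551 = -32776/3551 ≈ -9.2301)
(1 + (1 + F(0, -5))²)*u = (1 + (1 + (-8 + 2*(-5)))²)*(-32776/3551) = (1 + (1 + (-8 - 10))²)*(-32776/3551) = (1 + (1 - 18)²)*(-32776/3551) = (1 + (-17)²)*(-32776/3551) = (1 + 289)*(-32776/3551) = 290*(-32776/3551) = -9505040/3551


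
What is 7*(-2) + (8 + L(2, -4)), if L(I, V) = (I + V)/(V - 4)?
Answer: -23/4 ≈ -5.7500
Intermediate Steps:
L(I, V) = (I + V)/(-4 + V)
7*(-2) + (8 + L(2, -4)) = 7*(-2) + (8 + (2 - 4)/(-4 - 4)) = -14 + (8 - 2/(-8)) = -14 + (8 - ⅛*(-2)) = -14 + (8 + ¼) = -14 + 33/4 = -23/4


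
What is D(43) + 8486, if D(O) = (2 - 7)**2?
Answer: 8511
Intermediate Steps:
D(O) = 25 (D(O) = (-5)**2 = 25)
D(43) + 8486 = 25 + 8486 = 8511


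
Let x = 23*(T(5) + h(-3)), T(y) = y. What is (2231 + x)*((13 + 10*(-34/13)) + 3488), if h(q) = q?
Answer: 102858921/13 ≈ 7.9122e+6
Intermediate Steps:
x = 46 (x = 23*(5 - 3) = 23*2 = 46)
(2231 + x)*((13 + 10*(-34/13)) + 3488) = (2231 + 46)*((13 + 10*(-34/13)) + 3488) = 2277*((13 + 10*(-34*1/13)) + 3488) = 2277*((13 + 10*(-34/13)) + 3488) = 2277*((13 - 340/13) + 3488) = 2277*(-171/13 + 3488) = 2277*(45173/13) = 102858921/13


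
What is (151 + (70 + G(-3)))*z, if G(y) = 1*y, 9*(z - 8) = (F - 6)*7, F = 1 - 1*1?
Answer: 2180/3 ≈ 726.67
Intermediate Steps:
F = 0 (F = 1 - 1 = 0)
z = 10/3 (z = 8 + ((0 - 6)*7)/9 = 8 + (-6*7)/9 = 8 + (⅑)*(-42) = 8 - 14/3 = 10/3 ≈ 3.3333)
G(y) = y
(151 + (70 + G(-3)))*z = (151 + (70 - 3))*(10/3) = (151 + 67)*(10/3) = 218*(10/3) = 2180/3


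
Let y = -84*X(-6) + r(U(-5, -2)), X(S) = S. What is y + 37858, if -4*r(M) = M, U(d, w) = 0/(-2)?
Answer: 38362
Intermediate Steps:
U(d, w) = 0 (U(d, w) = 0*(-½) = 0)
r(M) = -M/4
y = 504 (y = -84*(-6) - ¼*0 = 504 + 0 = 504)
y + 37858 = 504 + 37858 = 38362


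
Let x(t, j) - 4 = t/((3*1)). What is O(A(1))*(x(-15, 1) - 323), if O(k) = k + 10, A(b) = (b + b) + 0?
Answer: -3888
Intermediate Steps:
x(t, j) = 4 + t/3 (x(t, j) = 4 + t/((3*1)) = 4 + t/3)
A(b) = 2*b (A(b) = 2*b + 0 = 2*b)
O(k) = 10 + k
O(A(1))*(x(-15, 1) - 323) = (10 + 2*1)*((4 + (1/3)*(-15)) - 323) = (10 + 2)*((4 - 5) - 323) = 12*(-1 - 323) = 12*(-324) = -3888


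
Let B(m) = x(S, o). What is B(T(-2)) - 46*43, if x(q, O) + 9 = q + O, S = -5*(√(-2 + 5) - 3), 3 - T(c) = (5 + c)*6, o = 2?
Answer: -1970 - 5*√3 ≈ -1978.7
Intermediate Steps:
T(c) = -27 - 6*c (T(c) = 3 - (5 + c)*6 = 3 - (30 + 6*c) = 3 + (-30 - 6*c) = -27 - 6*c)
S = 15 - 5*√3 (S = -5*(√3 - 3) = -5*(-3 + √3) = 15 - 5*√3 ≈ 6.3397)
x(q, O) = -9 + O + q (x(q, O) = -9 + (q + O) = -9 + (O + q) = -9 + O + q)
B(m) = 8 - 5*√3 (B(m) = -9 + 2 + (15 - 5*√3) = 8 - 5*√3)
B(T(-2)) - 46*43 = (8 - 5*√3) - 46*43 = (8 - 5*√3) - 1978 = -1970 - 5*√3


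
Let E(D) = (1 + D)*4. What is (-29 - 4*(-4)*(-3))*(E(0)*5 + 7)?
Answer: -2079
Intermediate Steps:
E(D) = 4 + 4*D
(-29 - 4*(-4)*(-3))*(E(0)*5 + 7) = (-29 - 4*(-4)*(-3))*((4 + 4*0)*5 + 7) = (-29 + 16*(-3))*((4 + 0)*5 + 7) = (-29 - 48)*(4*5 + 7) = -77*(20 + 7) = -77*27 = -2079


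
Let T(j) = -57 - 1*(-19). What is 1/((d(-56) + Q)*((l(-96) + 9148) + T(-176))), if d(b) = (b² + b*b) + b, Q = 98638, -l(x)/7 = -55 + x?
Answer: 1/1066050618 ≈ 9.3804e-10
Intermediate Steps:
l(x) = 385 - 7*x (l(x) = -7*(-55 + x) = 385 - 7*x)
T(j) = -38 (T(j) = -57 + 19 = -38)
d(b) = b + 2*b² (d(b) = (b² + b²) + b = 2*b² + b = b + 2*b²)
1/((d(-56) + Q)*((l(-96) + 9148) + T(-176))) = 1/((-56*(1 + 2*(-56)) + 98638)*(((385 - 7*(-96)) + 9148) - 38)) = 1/((-56*(1 - 112) + 98638)*(((385 + 672) + 9148) - 38)) = 1/((-56*(-111) + 98638)*((1057 + 9148) - 38)) = 1/((6216 + 98638)*(10205 - 38)) = 1/(104854*10167) = (1/104854)*(1/10167) = 1/1066050618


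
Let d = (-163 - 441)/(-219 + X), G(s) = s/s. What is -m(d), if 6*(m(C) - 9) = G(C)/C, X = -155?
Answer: -16495/1812 ≈ -9.1032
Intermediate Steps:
G(s) = 1
d = 302/187 (d = (-163 - 441)/(-219 - 155) = -604/(-374) = -604*(-1/374) = 302/187 ≈ 1.6150)
m(C) = 9 + 1/(6*C) (m(C) = 9 + (1/C)/6 = 9 + 1/(6*C))
-m(d) = -(9 + 1/(6*(302/187))) = -(9 + (⅙)*(187/302)) = -(9 + 187/1812) = -1*16495/1812 = -16495/1812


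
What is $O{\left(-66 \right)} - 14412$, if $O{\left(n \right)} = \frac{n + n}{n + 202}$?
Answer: $- \frac{490041}{34} \approx -14413.0$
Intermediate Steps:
$O{\left(n \right)} = \frac{2 n}{202 + n}$
$O{\left(-66 \right)} - 14412 = 2 \left(-66\right) \frac{1}{202 - 66} - 14412 = 2 \left(-66\right) \frac{1}{136} - 14412 = - \frac{33}{34} - 14412 = - \frac{490041}{34}$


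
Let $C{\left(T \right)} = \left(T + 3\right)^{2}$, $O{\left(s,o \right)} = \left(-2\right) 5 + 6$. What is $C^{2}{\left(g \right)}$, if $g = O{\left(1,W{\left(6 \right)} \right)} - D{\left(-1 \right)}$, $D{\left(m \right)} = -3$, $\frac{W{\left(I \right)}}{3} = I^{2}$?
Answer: $16$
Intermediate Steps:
$W{\left(I \right)} = 3 I^{2}$
$O{\left(s,o \right)} = -4$ ($O{\left(s,o \right)} = -10 + 6 = -4$)
$g = -1$ ($g = -4 - -3 = -4 + 3 = -1$)
$C{\left(T \right)} = \left(3 + T\right)^{2}$
$C^{2}{\left(g \right)} = \left(\left(3 - 1\right)^{2}\right)^{2} = \left(2^{2}\right)^{2} = 4^{2} = 16$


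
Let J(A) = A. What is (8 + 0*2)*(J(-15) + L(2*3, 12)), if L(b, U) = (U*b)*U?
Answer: 6792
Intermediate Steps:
L(b, U) = b*U²
(8 + 0*2)*(J(-15) + L(2*3, 12)) = (8 + 0*2)*(-15 + (2*3)*12²) = (8 + 0)*(-15 + 6*144) = 8*(-15 + 864) = 8*849 = 6792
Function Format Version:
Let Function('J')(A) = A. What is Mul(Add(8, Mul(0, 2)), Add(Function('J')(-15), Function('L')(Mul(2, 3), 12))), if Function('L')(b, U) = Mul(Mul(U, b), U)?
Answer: 6792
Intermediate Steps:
Function('L')(b, U) = Mul(b, Pow(U, 2))
Mul(Add(8, Mul(0, 2)), Add(Function('J')(-15), Function('L')(Mul(2, 3), 12))) = Mul(Add(8, Mul(0, 2)), Add(-15, Mul(Mul(2, 3), Pow(12, 2)))) = Mul(Add(8, 0), Add(-15, Mul(6, 144))) = Mul(8, Add(-15, 864)) = Mul(8, 849) = 6792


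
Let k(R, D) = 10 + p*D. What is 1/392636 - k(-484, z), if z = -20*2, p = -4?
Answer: -66748119/392636 ≈ -170.00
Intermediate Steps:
z = -40
k(R, D) = 10 - 4*D
1/392636 - k(-484, z) = 1/392636 - (10 - 4*(-40)) = 1/392636 - (10 + 160) = 1/392636 - 1*170 = 1/392636 - 170 = -66748119/392636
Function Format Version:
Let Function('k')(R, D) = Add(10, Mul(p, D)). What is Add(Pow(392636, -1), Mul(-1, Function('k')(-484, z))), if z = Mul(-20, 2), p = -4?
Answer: Rational(-66748119, 392636) ≈ -170.00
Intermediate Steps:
z = -40
Function('k')(R, D) = Add(10, Mul(-4, D))
Add(Pow(392636, -1), Mul(-1, Function('k')(-484, z))) = Add(Pow(392636, -1), Mul(-1, Add(10, Mul(-4, -40)))) = Add(Rational(1, 392636), Mul(-1, Add(10, 160))) = Add(Rational(1, 392636), Mul(-1, 170)) = Add(Rational(1, 392636), -170) = Rational(-66748119, 392636)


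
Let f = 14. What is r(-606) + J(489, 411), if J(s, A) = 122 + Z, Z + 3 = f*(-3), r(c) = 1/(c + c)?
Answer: 93323/1212 ≈ 76.999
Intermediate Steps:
r(c) = 1/(2*c)
Z = -45 (Z = -3 + 14*(-3) = -3 - 42 = -45)
J(s, A) = 77 (J(s, A) = 122 - 45 = 77)
r(-606) + J(489, 411) = (½)/(-606) + 77 = (½)*(-1/606) + 77 = -1/1212 + 77 = 93323/1212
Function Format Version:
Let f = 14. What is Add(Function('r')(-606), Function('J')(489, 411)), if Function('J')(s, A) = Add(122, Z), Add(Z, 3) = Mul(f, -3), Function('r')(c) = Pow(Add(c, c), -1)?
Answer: Rational(93323, 1212) ≈ 76.999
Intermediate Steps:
Function('r')(c) = Mul(Rational(1, 2), Pow(c, -1)) (Function('r')(c) = Pow(Mul(2, c), -1) = Mul(Rational(1, 2), Pow(c, -1)))
Z = -45 (Z = Add(-3, Mul(14, -3)) = Add(-3, -42) = -45)
Function('J')(s, A) = 77 (Function('J')(s, A) = Add(122, -45) = 77)
Add(Function('r')(-606), Function('J')(489, 411)) = Add(Mul(Rational(1, 2), Pow(-606, -1)), 77) = Add(Mul(Rational(1, 2), Rational(-1, 606)), 77) = Add(Rational(-1, 1212), 77) = Rational(93323, 1212)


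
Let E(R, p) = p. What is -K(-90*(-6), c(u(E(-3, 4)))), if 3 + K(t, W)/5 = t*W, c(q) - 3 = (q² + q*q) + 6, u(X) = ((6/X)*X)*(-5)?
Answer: -4884285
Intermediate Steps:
u(X) = -30 (u(X) = 6*(-5) = -30)
c(q) = 9 + 2*q² (c(q) = 3 + ((q² + q*q) + 6) = 3 + ((q² + q²) + 6) = 3 + (2*q² + 6) = 3 + (6 + 2*q²) = 9 + 2*q²)
K(t, W) = -15 + 5*W*t (K(t, W) = -15 + 5*(t*W) = -15 + 5*(W*t) = -15 + 5*W*t)
-K(-90*(-6), c(u(E(-3, 4)))) = -(-15 + 5*(9 + 2*(-30)²)*(-90*(-6))) = -(-15 + 5*(9 + 2*900)*540) = -(-15 + 5*(9 + 1800)*540) = -(-15 + 5*1809*540) = -(-15 + 4884300) = -1*4884285 = -4884285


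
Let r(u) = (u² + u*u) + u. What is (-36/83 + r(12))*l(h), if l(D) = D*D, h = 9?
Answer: 2013984/83 ≈ 24265.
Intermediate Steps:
l(D) = D²
r(u) = u + 2*u² (r(u) = (u² + u²) + u = 2*u² + u = u + 2*u²)
(-36/83 + r(12))*l(h) = (-36/83 + 12*(1 + 2*12))*9² = (-36*1/83 + 12*(1 + 24))*81 = (-36/83 + 12*25)*81 = (-36/83 + 300)*81 = (24864/83)*81 = 2013984/83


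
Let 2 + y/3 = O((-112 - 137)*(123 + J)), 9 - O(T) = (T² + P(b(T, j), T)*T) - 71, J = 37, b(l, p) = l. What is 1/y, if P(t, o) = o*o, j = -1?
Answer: 1/189700442035434 ≈ 5.2715e-15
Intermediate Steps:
P(t, o) = o²
O(T) = 80 - T² - T³ (O(T) = 9 - ((T² + T²*T) - 71) = 9 - ((T² + T³) - 71) = 9 - (-71 + T² + T³) = 9 + (71 - T² - T³) = 80 - T² - T³)
y = 189700442035434 (y = -6 + 3*(80 - ((-112 - 137)*(123 + 37))² - ((-112 - 137)*(123 + 37))³) = -6 + 3*(80 - (-249*160)² - (-249*160)³) = -6 + 3*(80 - 1*(-39840)² - 1*(-39840)³) = -6 + 3*(80 - 1*1587225600 - 1*(-63235067904000)) = -6 + 3*(80 - 1587225600 + 63235067904000) = -6 + 3*63233480678480 = -6 + 189700442035440 = 189700442035434)
1/y = 1/189700442035434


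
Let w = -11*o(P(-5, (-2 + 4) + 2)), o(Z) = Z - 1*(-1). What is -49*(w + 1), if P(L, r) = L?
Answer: -2205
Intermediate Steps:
o(Z) = 1 + Z (o(Z) = Z + 1 = 1 + Z)
w = 44 (w = -11*(1 - 5) = -11*(-4) = 44)
-49*(w + 1) = -49*(44 + 1) = -49*45 = -2205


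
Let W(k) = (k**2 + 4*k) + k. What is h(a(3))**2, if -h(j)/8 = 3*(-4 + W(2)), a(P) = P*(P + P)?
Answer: 57600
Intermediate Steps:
W(k) = k**2 + 5*k
a(P) = 2*P**2 (a(P) = P*(2*P) = 2*P**2)
h(j) = -240 (h(j) = -24*(-4 + 2*(5 + 2)) = -24*(-4 + 2*7) = -24*(-4 + 14) = -24*10 = -8*30 = -240)
h(a(3))**2 = (-240)**2 = 57600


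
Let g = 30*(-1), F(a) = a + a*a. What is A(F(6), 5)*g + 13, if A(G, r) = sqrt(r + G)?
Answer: 13 - 30*sqrt(47) ≈ -192.67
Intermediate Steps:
F(a) = a + a**2
A(G, r) = sqrt(G + r)
g = -30
A(F(6), 5)*g + 13 = sqrt(6*(1 + 6) + 5)*(-30) + 13 = sqrt(6*7 + 5)*(-30) + 13 = sqrt(42 + 5)*(-30) + 13 = sqrt(47)*(-30) + 13 = -30*sqrt(47) + 13 = 13 - 30*sqrt(47)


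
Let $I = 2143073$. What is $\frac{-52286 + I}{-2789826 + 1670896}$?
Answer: $- \frac{2090787}{1118930} \approx -1.8686$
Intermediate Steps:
$\frac{-52286 + I}{-2789826 + 1670896} = \frac{-52286 + 2143073}{-2789826 + 1670896} = \frac{2090787}{-1118930} = 2090787 \left(- \frac{1}{1118930}\right) = - \frac{2090787}{1118930}$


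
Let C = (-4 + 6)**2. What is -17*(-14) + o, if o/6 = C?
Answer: 262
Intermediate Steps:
C = 4 (C = 2**2 = 4)
o = 24 (o = 6*4 = 24)
-17*(-14) + o = -17*(-14) + 24 = 238 + 24 = 262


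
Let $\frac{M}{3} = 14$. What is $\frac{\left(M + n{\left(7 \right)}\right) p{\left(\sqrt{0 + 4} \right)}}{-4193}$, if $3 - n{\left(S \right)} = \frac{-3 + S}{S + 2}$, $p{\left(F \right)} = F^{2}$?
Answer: $- \frac{1604}{37737} \approx -0.042505$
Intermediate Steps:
$M = 42$ ($M = 3 \cdot 14 = 42$)
$n{\left(S \right)} = 3 - \frac{-3 + S}{2 + S}$ ($n{\left(S \right)} = 3 - \frac{-3 + S}{S + 2} = 3 - \frac{-3 + S}{2 + S}$)
$\frac{\left(M + n{\left(7 \right)}\right) p{\left(\sqrt{0 + 4} \right)}}{-4193} = \frac{\left(42 + \frac{9 + 2 \cdot 7}{2 + 7}\right) \left(\sqrt{0 + 4}\right)^{2}}{-4193} = \left(42 + \frac{9 + 14}{9}\right) \left(\sqrt{4}\right)^{2} \left(- \frac{1}{4193}\right) = \left(42 + \frac{1}{9} \cdot 23\right) 2^{2} \left(- \frac{1}{4193}\right) = \left(42 + \frac{23}{9}\right) 4 \left(- \frac{1}{4193}\right) = \frac{401}{9} \cdot 4 \left(- \frac{1}{4193}\right) = \frac{1604}{9} \left(- \frac{1}{4193}\right) = - \frac{1604}{37737}$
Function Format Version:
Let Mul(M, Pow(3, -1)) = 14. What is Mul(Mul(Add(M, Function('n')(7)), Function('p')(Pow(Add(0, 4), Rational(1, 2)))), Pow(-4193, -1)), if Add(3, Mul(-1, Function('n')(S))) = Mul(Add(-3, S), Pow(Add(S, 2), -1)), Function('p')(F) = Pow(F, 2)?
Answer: Rational(-1604, 37737) ≈ -0.042505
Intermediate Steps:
M = 42 (M = Mul(3, 14) = 42)
Function('n')(S) = Add(3, Mul(-1, Pow(Add(2, S), -1), Add(-3, S))) (Function('n')(S) = Add(3, Mul(-1, Mul(Add(-3, S), Pow(Add(S, 2), -1)))) = Add(3, Mul(-1, Mul(Add(-3, S), Pow(Add(2, S), -1)))) = Add(3, Mul(-1, Mul(Pow(Add(2, S), -1), Add(-3, S)))) = Add(3, Mul(-1, Pow(Add(2, S), -1), Add(-3, S))))
Mul(Mul(Add(M, Function('n')(7)), Function('p')(Pow(Add(0, 4), Rational(1, 2)))), Pow(-4193, -1)) = Mul(Mul(Add(42, Mul(Pow(Add(2, 7), -1), Add(9, Mul(2, 7)))), Pow(Pow(Add(0, 4), Rational(1, 2)), 2)), Pow(-4193, -1)) = Mul(Mul(Add(42, Mul(Pow(9, -1), Add(9, 14))), Pow(Pow(4, Rational(1, 2)), 2)), Rational(-1, 4193)) = Mul(Mul(Add(42, Mul(Rational(1, 9), 23)), Pow(2, 2)), Rational(-1, 4193)) = Mul(Mul(Add(42, Rational(23, 9)), 4), Rational(-1, 4193)) = Mul(Mul(Rational(401, 9), 4), Rational(-1, 4193)) = Mul(Rational(1604, 9), Rational(-1, 4193)) = Rational(-1604, 37737)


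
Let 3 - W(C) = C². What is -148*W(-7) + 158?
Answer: 6966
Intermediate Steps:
W(C) = 3 - C²
-148*W(-7) + 158 = -148*(3 - 1*(-7)²) + 158 = -148*(3 - 1*49) + 158 = -148*(3 - 49) + 158 = -148*(-46) + 158 = 6808 + 158 = 6966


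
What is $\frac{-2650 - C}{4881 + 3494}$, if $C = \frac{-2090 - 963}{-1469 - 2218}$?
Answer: $- \frac{9773603}{30878625} \approx -0.31652$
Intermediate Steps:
$C = \frac{3053}{3687}$ ($C = - \frac{3053}{-3687} = \left(-3053\right) \left(- \frac{1}{3687}\right) = \frac{3053}{3687} \approx 0.82804$)
$\frac{-2650 - C}{4881 + 3494} = \frac{-2650 - \frac{3053}{3687}}{4881 + 3494} = \frac{-2650 - \frac{3053}{3687}}{8375} = \left(- \frac{9773603}{3687}\right) \frac{1}{8375} = - \frac{9773603}{30878625}$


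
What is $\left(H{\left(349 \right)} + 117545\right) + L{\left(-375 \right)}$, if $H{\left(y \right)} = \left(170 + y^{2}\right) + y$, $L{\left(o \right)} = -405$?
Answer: $239460$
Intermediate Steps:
$H{\left(y \right)} = 170 + y + y^{2}$
$\left(H{\left(349 \right)} + 117545\right) + L{\left(-375 \right)} = \left(\left(170 + 349 + 349^{2}\right) + 117545\right) - 405 = \left(\left(170 + 349 + 121801\right) + 117545\right) - 405 = \left(122320 + 117545\right) - 405 = 239865 - 405 = 239460$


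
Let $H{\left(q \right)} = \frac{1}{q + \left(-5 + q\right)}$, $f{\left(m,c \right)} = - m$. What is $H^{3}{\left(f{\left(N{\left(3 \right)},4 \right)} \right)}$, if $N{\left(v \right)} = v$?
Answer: $- \frac{1}{1331} \approx -0.00075131$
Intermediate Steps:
$H{\left(q \right)} = \frac{1}{-5 + 2 q}$
$H^{3}{\left(f{\left(N{\left(3 \right)},4 \right)} \right)} = \left(\frac{1}{-5 + 2 \left(\left(-1\right) 3\right)}\right)^{3} = \left(\frac{1}{-5 + 2 \left(-3\right)}\right)^{3} = \left(\frac{1}{-5 - 6}\right)^{3} = \left(\frac{1}{-11}\right)^{3} = \left(- \frac{1}{11}\right)^{3} = - \frac{1}{1331}$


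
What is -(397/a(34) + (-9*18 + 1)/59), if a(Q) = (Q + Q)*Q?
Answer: 348809/136408 ≈ 2.5571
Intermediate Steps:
a(Q) = 2*Q² (a(Q) = (2*Q)*Q = 2*Q²)
-(397/a(34) + (-9*18 + 1)/59) = -(397/((2*34²)) + (-9*18 + 1)/59) = -(397/((2*1156)) + (-162 + 1)*(1/59)) = -(397/2312 - 161*1/59) = -(397*(1/2312) - 161/59) = -(397/2312 - 161/59) = -1*(-348809/136408) = 348809/136408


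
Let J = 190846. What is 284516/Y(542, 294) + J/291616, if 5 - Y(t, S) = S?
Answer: -41457131681/42138512 ≈ -983.83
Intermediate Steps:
Y(t, S) = 5 - S
284516/Y(542, 294) + J/291616 = 284516/(5 - 1*294) + 190846/291616 = 284516/(5 - 294) + 190846*(1/291616) = 284516/(-289) + 95423/145808 = 284516*(-1/289) + 95423/145808 = -284516/289 + 95423/145808 = -41457131681/42138512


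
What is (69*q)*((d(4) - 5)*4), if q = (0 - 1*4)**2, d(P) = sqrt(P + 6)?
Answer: -22080 + 4416*sqrt(10) ≈ -8115.4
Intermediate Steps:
d(P) = sqrt(6 + P)
q = 16 (q = (0 - 4)**2 = (-4)**2 = 16)
(69*q)*((d(4) - 5)*4) = (69*16)*((sqrt(6 + 4) - 5)*4) = 1104*((sqrt(10) - 5)*4) = 1104*((-5 + sqrt(10))*4) = 1104*(-20 + 4*sqrt(10)) = -22080 + 4416*sqrt(10)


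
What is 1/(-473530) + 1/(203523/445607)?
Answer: 211008079187/96374246190 ≈ 2.1895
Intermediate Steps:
1/(-473530) + 1/(203523/445607) = -1/473530 + 1/(203523*(1/445607)) = -1/473530 + 1/(203523/445607) = -1/473530 + 445607/203523 = 211008079187/96374246190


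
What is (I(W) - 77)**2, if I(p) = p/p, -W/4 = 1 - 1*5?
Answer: 5776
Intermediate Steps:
W = 16 (W = -4*(1 - 1*5) = -4*(1 - 5) = -4*(-4) = 16)
I(p) = 1
(I(W) - 77)**2 = (1 - 77)**2 = (-76)**2 = 5776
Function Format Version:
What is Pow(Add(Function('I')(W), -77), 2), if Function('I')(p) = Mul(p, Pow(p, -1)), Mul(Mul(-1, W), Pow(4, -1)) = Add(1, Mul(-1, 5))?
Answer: 5776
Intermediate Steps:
W = 16 (W = Mul(-4, Add(1, Mul(-1, 5))) = Mul(-4, Add(1, -5)) = Mul(-4, -4) = 16)
Function('I')(p) = 1
Pow(Add(Function('I')(W), -77), 2) = Pow(Add(1, -77), 2) = Pow(-76, 2) = 5776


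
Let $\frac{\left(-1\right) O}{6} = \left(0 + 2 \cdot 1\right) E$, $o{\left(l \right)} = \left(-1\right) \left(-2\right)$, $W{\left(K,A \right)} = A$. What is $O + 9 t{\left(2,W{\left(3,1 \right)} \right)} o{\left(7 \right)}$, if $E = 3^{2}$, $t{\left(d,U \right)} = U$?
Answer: $-90$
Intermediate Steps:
$o{\left(l \right)} = 2$
$E = 9$
$O = -108$ ($O = - 6 \left(0 + 2 \cdot 1\right) 9 = - 6 \left(0 + 2\right) 9 = - 6 \cdot 2 \cdot 9 = \left(-6\right) 18 = -108$)
$O + 9 t{\left(2,W{\left(3,1 \right)} \right)} o{\left(7 \right)} = -108 + 9 \cdot 1 \cdot 2 = -108 + 9 \cdot 2 = -108 + 18 = -90$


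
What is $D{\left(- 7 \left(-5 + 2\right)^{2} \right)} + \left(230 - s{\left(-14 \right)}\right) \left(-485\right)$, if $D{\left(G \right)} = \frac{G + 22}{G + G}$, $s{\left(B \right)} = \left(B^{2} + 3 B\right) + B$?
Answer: $- \frac{5499859}{126} \approx -43650.0$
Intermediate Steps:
$s{\left(B \right)} = B^{2} + 4 B$
$D{\left(G \right)} = \frac{22 + G}{2 G}$
$D{\left(- 7 \left(-5 + 2\right)^{2} \right)} + \left(230 - s{\left(-14 \right)}\right) \left(-485\right) = \frac{22 - 7 \left(-5 + 2\right)^{2}}{2 \left(- 7 \left(-5 + 2\right)^{2}\right)} + \left(230 - - 14 \left(4 - 14\right)\right) \left(-485\right) = \frac{22 - 7 \left(-3\right)^{2}}{2 \left(- 7 \left(-3\right)^{2}\right)} + \left(230 - \left(-14\right) \left(-10\right)\right) \left(-485\right) = \frac{22 - 63}{2 \left(\left(-7\right) 9\right)} + \left(230 - 140\right) \left(-485\right) = \frac{22 - 63}{2 \left(-63\right)} + \left(230 - 140\right) \left(-485\right) = \frac{1}{2} \left(- \frac{1}{63}\right) \left(-41\right) + 90 \left(-485\right) = \frac{41}{126} - 43650 = - \frac{5499859}{126}$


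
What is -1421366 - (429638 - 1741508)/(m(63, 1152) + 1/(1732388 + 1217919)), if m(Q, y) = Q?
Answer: -130158971958541/92934671 ≈ -1.4005e+6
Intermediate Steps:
-1421366 - (429638 - 1741508)/(m(63, 1152) + 1/(1732388 + 1217919)) = -1421366 - (429638 - 1741508)/(63 + 1/(1732388 + 1217919)) = -1421366 - (-1311870)/(63 + 1/2950307) = -1421366 - (-1311870)/185869342/2950307 = -1421366 - (-1311870)*2950307/185869342 = -1421366 - 1*(-1935209622045/92934671) = -1421366 + 1935209622045/92934671 = -130158971958541/92934671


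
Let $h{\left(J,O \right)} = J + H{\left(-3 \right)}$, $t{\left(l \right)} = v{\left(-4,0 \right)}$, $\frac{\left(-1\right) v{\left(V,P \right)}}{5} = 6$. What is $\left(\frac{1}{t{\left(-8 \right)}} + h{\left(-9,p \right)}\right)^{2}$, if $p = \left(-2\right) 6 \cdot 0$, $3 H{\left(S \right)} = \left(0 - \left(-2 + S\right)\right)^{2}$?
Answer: $\frac{49}{100} \approx 0.49$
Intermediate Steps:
$H{\left(S \right)} = \frac{\left(2 - S\right)^{2}}{3}$ ($H{\left(S \right)} = \frac{\left(0 - \left(-2 + S\right)\right)^{2}}{3} = \frac{\left(2 - S\right)^{2}}{3}$)
$v{\left(V,P \right)} = -30$ ($v{\left(V,P \right)} = \left(-5\right) 6 = -30$)
$p = 0$ ($p = \left(-12\right) 0 = 0$)
$t{\left(l \right)} = -30$
$h{\left(J,O \right)} = \frac{25}{3} + J$ ($h{\left(J,O \right)} = J + \frac{\left(-2 - 3\right)^{2}}{3} = J + \frac{\left(-5\right)^{2}}{3} = J + \frac{1}{3} \cdot 25 = J + \frac{25}{3} = \frac{25}{3} + J$)
$\left(\frac{1}{t{\left(-8 \right)}} + h{\left(-9,p \right)}\right)^{2} = \left(\frac{1}{-30} + \left(\frac{25}{3} - 9\right)\right)^{2} = \left(- \frac{1}{30} - \frac{2}{3}\right)^{2} = \left(- \frac{7}{10}\right)^{2} = \frac{49}{100}$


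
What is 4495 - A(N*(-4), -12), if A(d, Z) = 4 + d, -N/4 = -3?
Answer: 4539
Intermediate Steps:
N = 12 (N = -4*(-3) = 12)
4495 - A(N*(-4), -12) = 4495 - (4 + 12*(-4)) = 4495 - (4 - 48) = 4495 - 1*(-44) = 4495 + 44 = 4539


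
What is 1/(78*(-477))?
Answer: -1/37206 ≈ -2.6877e-5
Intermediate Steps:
1/(78*(-477)) = 1/(-37206) = -1/37206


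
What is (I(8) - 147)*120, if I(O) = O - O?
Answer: -17640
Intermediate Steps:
I(O) = 0
(I(8) - 147)*120 = (0 - 147)*120 = -147*120 = -17640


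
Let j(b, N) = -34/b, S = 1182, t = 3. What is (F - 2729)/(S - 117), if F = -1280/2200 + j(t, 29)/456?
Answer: -102687803/40065300 ≈ -2.5630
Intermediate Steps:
F = -22823/37620 (F = -1280/2200 - 34/3/456 = -1280*1/2200 - 34*⅓*(1/456) = -32/55 - 34/3*1/456 = -32/55 - 17/684 = -22823/37620 ≈ -0.60667)
(F - 2729)/(S - 117) = (-22823/37620 - 2729)/(1182 - 117) = -102687803/37620/1065 = -102687803/37620*1/1065 = -102687803/40065300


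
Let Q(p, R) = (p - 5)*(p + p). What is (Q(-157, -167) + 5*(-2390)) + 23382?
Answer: 62300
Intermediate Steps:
Q(p, R) = 2*p*(-5 + p) (Q(p, R) = (-5 + p)*(2*p) = 2*p*(-5 + p))
(Q(-157, -167) + 5*(-2390)) + 23382 = (2*(-157)*(-5 - 157) + 5*(-2390)) + 23382 = (2*(-157)*(-162) - 11950) + 23382 = (50868 - 11950) + 23382 = 38918 + 23382 = 62300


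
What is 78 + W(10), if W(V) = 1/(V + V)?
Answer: 1561/20 ≈ 78.050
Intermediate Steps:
W(V) = 1/(2*V)
78 + W(10) = 78 + (1/2)/10 = 78 + (1/2)*(1/10) = 78 + 1/20 = 1561/20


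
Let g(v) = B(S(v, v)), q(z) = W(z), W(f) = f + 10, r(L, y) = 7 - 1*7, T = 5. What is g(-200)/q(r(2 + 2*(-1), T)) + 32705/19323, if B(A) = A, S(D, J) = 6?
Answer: 221494/96615 ≈ 2.2925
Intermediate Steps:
r(L, y) = 0 (r(L, y) = 7 - 7 = 0)
W(f) = 10 + f
q(z) = 10 + z
g(v) = 6
g(-200)/q(r(2 + 2*(-1), T)) + 32705/19323 = 6/(10 + 0) + 32705/19323 = 6/10 + 32705*(1/19323) = 6*(⅒) + 32705/19323 = ⅗ + 32705/19323 = 221494/96615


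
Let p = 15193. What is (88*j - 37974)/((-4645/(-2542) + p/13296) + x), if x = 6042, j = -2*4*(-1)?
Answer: -125966756064/20431050667 ≈ -6.1655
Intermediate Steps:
j = 8 (j = -8*(-1) = 8)
(88*j - 37974)/((-4645/(-2542) + p/13296) + x) = (88*8 - 37974)/((-4645/(-2542) + 15193/13296) + 6042) = (704 - 37974)/((-4645*(-1/2542) + 15193*(1/13296)) + 6042) = -37270/((4645/2542 + 15193/13296) + 6042) = -37270/(50190263/16899216 + 6042) = -37270/102155253335/16899216 = -37270*16899216/102155253335 = -125966756064/20431050667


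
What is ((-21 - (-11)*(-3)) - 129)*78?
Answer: -14274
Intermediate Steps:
((-21 - (-11)*(-3)) - 129)*78 = ((-21 - 1*33) - 129)*78 = ((-21 - 33) - 129)*78 = (-54 - 129)*78 = -183*78 = -14274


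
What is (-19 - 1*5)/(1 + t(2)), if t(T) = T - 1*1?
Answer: -12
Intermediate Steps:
t(T) = -1 + T (t(T) = T - 1 = -1 + T)
(-19 - 1*5)/(1 + t(2)) = (-19 - 1*5)/(1 + (-1 + 2)) = (-19 - 5)/(1 + 1) = -24/2 = (1/2)*(-24) = -12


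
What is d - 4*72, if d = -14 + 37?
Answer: -265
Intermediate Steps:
d = 23
d - 4*72 = 23 - 4*72 = 23 - 288 = -265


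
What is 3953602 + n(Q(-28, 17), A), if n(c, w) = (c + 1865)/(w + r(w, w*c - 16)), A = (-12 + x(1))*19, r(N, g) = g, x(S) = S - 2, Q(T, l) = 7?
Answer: 328148888/83 ≈ 3.9536e+6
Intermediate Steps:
x(S) = -2 + S
A = -247 (A = (-12 + (-2 + 1))*19 = (-12 - 1)*19 = -13*19 = -247)
n(c, w) = (1865 + c)/(-16 + w + c*w) (n(c, w) = (c + 1865)/(w + (w*c - 16)) = (1865 + c)/(w + (c*w - 16)) = (1865 + c)/(w + (-16 + c*w)) = (1865 + c)/(-16 + w + c*w))
3953602 + n(Q(-28, 17), A) = 3953602 + (1865 + 7)/(-16 - 247 + 7*(-247)) = 3953602 + 1872/(-16 - 247 - 1729) = 3953602 + 1872/(-1992) = 3953602 - 1/1992*1872 = 3953602 - 78/83 = 328148888/83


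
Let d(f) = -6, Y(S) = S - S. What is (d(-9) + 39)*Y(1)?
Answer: 0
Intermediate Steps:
Y(S) = 0
(d(-9) + 39)*Y(1) = (-6 + 39)*0 = 33*0 = 0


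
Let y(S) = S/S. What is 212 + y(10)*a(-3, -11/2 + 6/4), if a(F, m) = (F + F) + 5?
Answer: 211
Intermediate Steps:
y(S) = 1
a(F, m) = 5 + 2*F (a(F, m) = 2*F + 5 = 5 + 2*F)
212 + y(10)*a(-3, -11/2 + 6/4) = 212 + 1*(5 + 2*(-3)) = 212 + 1*(5 - 6) = 212 + 1*(-1) = 212 - 1 = 211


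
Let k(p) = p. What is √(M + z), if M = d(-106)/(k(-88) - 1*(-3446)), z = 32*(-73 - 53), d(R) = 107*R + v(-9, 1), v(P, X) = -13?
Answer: I*√45503623338/3358 ≈ 63.525*I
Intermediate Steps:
d(R) = -13 + 107*R (d(R) = 107*R - 13 = -13 + 107*R)
z = -4032 (z = 32*(-126) = -4032)
M = -11355/3358 (M = (-13 + 107*(-106))/(-88 - 1*(-3446)) = (-13 - 11342)/(-88 + 3446) = -11355/3358 ≈ -3.3815)
√(M + z) = √(-11355/3358 - 4032) = √(-13550811/3358) = I*√45503623338/3358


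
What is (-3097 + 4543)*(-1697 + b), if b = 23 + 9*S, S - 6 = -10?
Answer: -2472660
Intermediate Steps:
S = -4 (S = 6 - 10 = -4)
b = -13 (b = 23 + 9*(-4) = 23 - 36 = -13)
(-3097 + 4543)*(-1697 + b) = (-3097 + 4543)*(-1697 - 13) = 1446*(-1710) = -2472660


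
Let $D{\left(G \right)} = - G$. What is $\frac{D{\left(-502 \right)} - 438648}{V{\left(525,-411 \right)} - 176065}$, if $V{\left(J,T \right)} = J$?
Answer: $\frac{219073}{87770} \approx 2.496$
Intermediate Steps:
$\frac{D{\left(-502 \right)} - 438648}{V{\left(525,-411 \right)} - 176065} = \frac{\left(-1\right) \left(-502\right) - 438648}{525 - 176065} = \frac{502 - 438648}{-175540} = \left(-438146\right) \left(- \frac{1}{175540}\right) = \frac{219073}{87770}$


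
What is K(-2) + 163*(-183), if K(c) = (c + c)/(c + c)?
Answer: -29828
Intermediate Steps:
K(c) = 1 (K(c) = (2*c)/((2*c)) = (2*c)*(1/(2*c)) = 1)
K(-2) + 163*(-183) = 1 + 163*(-183) = 1 - 29829 = -29828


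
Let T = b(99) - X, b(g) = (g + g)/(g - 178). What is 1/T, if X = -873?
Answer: 79/68769 ≈ 0.0011488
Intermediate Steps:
b(g) = 2*g/(-178 + g) (b(g) = (2*g)/(-178 + g) = 2*g/(-178 + g))
T = 68769/79 (T = 2*99/(-178 + 99) - 1*(-873) = 2*99/(-79) + 873 = 2*99*(-1/79) + 873 = -198/79 + 873 = 68769/79 ≈ 870.49)
1/T = 1/(68769/79) = 79/68769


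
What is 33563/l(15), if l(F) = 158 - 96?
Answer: 33563/62 ≈ 541.34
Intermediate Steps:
l(F) = 62
33563/l(15) = 33563/62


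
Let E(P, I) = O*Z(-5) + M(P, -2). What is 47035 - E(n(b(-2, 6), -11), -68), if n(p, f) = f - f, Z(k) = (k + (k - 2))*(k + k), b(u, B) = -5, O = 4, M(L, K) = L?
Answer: 46555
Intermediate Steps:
Z(k) = 2*k*(-2 + 2*k) (Z(k) = (k + (-2 + k))*(2*k) = (-2 + 2*k)*(2*k) = 2*k*(-2 + 2*k))
n(p, f) = 0
E(P, I) = 480 + P (E(P, I) = 4*(4*(-5)*(-1 - 5)) + P = 4*(4*(-5)*(-6)) + P = 4*120 + P = 480 + P)
47035 - E(n(b(-2, 6), -11), -68) = 47035 - (480 + 0) = 47035 - 1*480 = 47035 - 480 = 46555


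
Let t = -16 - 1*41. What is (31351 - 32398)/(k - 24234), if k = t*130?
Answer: 349/10548 ≈ 0.033087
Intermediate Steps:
t = -57 (t = -16 - 41 = -57)
k = -7410 (k = -57*130 = -7410)
(31351 - 32398)/(k - 24234) = (31351 - 32398)/(-7410 - 24234) = -1047/(-31644) = -1047*(-1/31644) = 349/10548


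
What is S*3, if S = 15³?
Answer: 10125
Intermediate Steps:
S = 3375
S*3 = 3375*3 = 10125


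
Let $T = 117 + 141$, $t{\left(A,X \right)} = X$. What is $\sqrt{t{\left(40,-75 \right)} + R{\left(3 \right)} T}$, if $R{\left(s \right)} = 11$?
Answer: $3 \sqrt{307} \approx 52.564$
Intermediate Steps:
$T = 258$
$\sqrt{t{\left(40,-75 \right)} + R{\left(3 \right)} T} = \sqrt{-75 + 11 \cdot 258} = \sqrt{-75 + 2838} = \sqrt{2763} = 3 \sqrt{307}$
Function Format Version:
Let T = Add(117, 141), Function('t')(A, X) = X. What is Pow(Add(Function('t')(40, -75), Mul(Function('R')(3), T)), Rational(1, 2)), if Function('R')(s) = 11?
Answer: Mul(3, Pow(307, Rational(1, 2))) ≈ 52.564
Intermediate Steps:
T = 258
Pow(Add(Function('t')(40, -75), Mul(Function('R')(3), T)), Rational(1, 2)) = Pow(Add(-75, Mul(11, 258)), Rational(1, 2)) = Pow(Add(-75, 2838), Rational(1, 2)) = Pow(2763, Rational(1, 2)) = Mul(3, Pow(307, Rational(1, 2)))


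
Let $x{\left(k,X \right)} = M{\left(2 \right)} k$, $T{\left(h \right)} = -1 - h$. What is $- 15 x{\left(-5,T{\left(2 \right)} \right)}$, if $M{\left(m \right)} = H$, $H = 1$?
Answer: $75$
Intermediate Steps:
$M{\left(m \right)} = 1$
$x{\left(k,X \right)} = k$ ($x{\left(k,X \right)} = 1 k = k$)
$- 15 x{\left(-5,T{\left(2 \right)} \right)} = \left(-15\right) \left(-5\right) = 75$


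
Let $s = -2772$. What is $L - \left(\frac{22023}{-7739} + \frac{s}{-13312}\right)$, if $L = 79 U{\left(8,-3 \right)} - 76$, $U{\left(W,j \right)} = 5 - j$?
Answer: $\frac{14387927369}{25755392} \approx 558.64$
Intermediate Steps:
$L = 556$ ($L = 79 \left(5 - -3\right) - 76 = 79 \left(5 + 3\right) - 76 = 79 \cdot 8 - 76 = 632 - 76 = 556$)
$L - \left(\frac{22023}{-7739} + \frac{s}{-13312}\right) = 556 - \left(\frac{22023}{-7739} - \frac{2772}{-13312}\right) = 556 - \left(22023 \left(- \frac{1}{7739}\right) - - \frac{693}{3328}\right) = 556 - \left(- \frac{22023}{7739} + \frac{693}{3328}\right) = 556 - - \frac{67929417}{25755392} = 556 + \frac{67929417}{25755392} = \frac{14387927369}{25755392}$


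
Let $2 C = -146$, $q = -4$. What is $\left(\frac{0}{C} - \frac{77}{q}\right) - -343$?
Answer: $\frac{1449}{4} \approx 362.25$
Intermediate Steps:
$C = -73$ ($C = \frac{1}{2} \left(-146\right) = -73$)
$\left(\frac{0}{C} - \frac{77}{q}\right) - -343 = \left(\frac{0}{-73} - \frac{77}{-4}\right) - -343 = \left(0 \left(- \frac{1}{73}\right) - - \frac{77}{4}\right) + 343 = \left(0 + \frac{77}{4}\right) + 343 = \frac{77}{4} + 343 = \frac{1449}{4}$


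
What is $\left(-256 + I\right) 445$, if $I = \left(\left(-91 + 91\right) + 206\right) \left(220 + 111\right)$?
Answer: $30228850$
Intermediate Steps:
$I = 68186$ ($I = \left(0 + 206\right) 331 = 206 \cdot 331 = 68186$)
$\left(-256 + I\right) 445 = \left(-256 + 68186\right) 445 = 67930 \cdot 445 = 30228850$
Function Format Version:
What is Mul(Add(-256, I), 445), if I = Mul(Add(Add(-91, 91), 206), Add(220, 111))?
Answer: 30228850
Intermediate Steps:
I = 68186 (I = Mul(Add(0, 206), 331) = Mul(206, 331) = 68186)
Mul(Add(-256, I), 445) = Mul(Add(-256, 68186), 445) = Mul(67930, 445) = 30228850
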